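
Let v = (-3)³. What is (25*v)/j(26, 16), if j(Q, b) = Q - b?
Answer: -135/2 ≈ -67.500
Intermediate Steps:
v = -27
(25*v)/j(26, 16) = (25*(-27))/(26 - 1*16) = -675/(26 - 16) = -675/10 = -675*⅒ = -135/2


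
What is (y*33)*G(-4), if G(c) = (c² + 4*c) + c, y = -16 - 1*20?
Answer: 4752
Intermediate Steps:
y = -36 (y = -16 - 20 = -36)
G(c) = c² + 5*c
(y*33)*G(-4) = (-36*33)*(-4*(5 - 4)) = -(-4752) = -1188*(-4) = 4752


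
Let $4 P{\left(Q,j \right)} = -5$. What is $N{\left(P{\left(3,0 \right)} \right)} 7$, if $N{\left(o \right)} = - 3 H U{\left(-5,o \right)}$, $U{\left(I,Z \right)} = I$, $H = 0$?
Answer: $0$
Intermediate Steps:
$P{\left(Q,j \right)} = - \frac{5}{4}$ ($P{\left(Q,j \right)} = \frac{1}{4} \left(-5\right) = - \frac{5}{4}$)
$N{\left(o \right)} = 0$ ($N{\left(o \right)} = \left(-3\right) 0 \left(-5\right) = 0 \left(-5\right) = 0$)
$N{\left(P{\left(3,0 \right)} \right)} 7 = 0 \cdot 7 = 0$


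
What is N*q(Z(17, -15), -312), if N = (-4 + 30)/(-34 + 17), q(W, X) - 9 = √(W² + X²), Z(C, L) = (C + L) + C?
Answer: -234/17 - 26*√97705/17 ≈ -491.83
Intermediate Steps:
Z(C, L) = L + 2*C
q(W, X) = 9 + √(W² + X²)
N = -26/17 (N = 26/(-17) = 26*(-1/17) = -26/17 ≈ -1.5294)
N*q(Z(17, -15), -312) = -26*(9 + √((-15 + 2*17)² + (-312)²))/17 = -26*(9 + √((-15 + 34)² + 97344))/17 = -26*(9 + √(19² + 97344))/17 = -26*(9 + √(361 + 97344))/17 = -26*(9 + √97705)/17 = -234/17 - 26*√97705/17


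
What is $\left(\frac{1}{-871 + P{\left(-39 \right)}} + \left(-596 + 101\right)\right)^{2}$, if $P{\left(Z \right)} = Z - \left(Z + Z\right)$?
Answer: $\frac{169613009281}{692224} \approx 2.4503 \cdot 10^{5}$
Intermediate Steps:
$P{\left(Z \right)} = - Z$ ($P{\left(Z \right)} = Z - 2 Z = - Z$)
$\left(\frac{1}{-871 + P{\left(-39 \right)}} + \left(-596 + 101\right)\right)^{2} = \left(\frac{1}{-871 - -39} + \left(-596 + 101\right)\right)^{2} = \left(\frac{1}{-871 + 39} - 495\right)^{2} = \left(\frac{1}{-832} - 495\right)^{2} = \left(- \frac{1}{832} - 495\right)^{2} = \left(- \frac{411841}{832}\right)^{2} = \frac{169613009281}{692224}$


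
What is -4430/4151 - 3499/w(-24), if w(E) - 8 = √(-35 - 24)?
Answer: (-4430*√59 + 14559789*I)/(4151*(√59 - 8*I)) ≈ -228.64 + 218.51*I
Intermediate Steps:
w(E) = 8 + I*√59 (w(E) = 8 + √(-35 - 24) = 8 + √(-59) = 8 + I*√59)
-4430/4151 - 3499/w(-24) = -4430/4151 - 3499/(8 + I*√59)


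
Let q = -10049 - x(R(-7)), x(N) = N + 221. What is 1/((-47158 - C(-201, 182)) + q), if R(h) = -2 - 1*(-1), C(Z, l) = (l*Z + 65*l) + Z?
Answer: -1/32474 ≈ -3.0794e-5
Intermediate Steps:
C(Z, l) = Z + 65*l + Z*l (C(Z, l) = (Z*l + 65*l) + Z = (65*l + Z*l) + Z = Z + 65*l + Z*l)
R(h) = -1 (R(h) = -2 + 1 = -1)
x(N) = 221 + N
q = -10269 (q = -10049 - (221 - 1) = -10049 - 1*220 = -10049 - 220 = -10269)
1/((-47158 - C(-201, 182)) + q) = 1/((-47158 - (-201 + 65*182 - 201*182)) - 10269) = 1/((-47158 - (-201 + 11830 - 36582)) - 10269) = 1/((-47158 - 1*(-24953)) - 10269) = 1/((-47158 + 24953) - 10269) = 1/(-22205 - 10269) = 1/(-32474) = -1/32474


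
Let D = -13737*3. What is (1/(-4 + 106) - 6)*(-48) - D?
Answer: 705475/17 ≈ 41499.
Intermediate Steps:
D = -41211
(1/(-4 + 106) - 6)*(-48) - D = (1/(-4 + 106) - 6)*(-48) - 1*(-41211) = (1/102 - 6)*(-48) + 41211 = -611/102*(-48) + 41211 = 4888/17 + 41211 = 705475/17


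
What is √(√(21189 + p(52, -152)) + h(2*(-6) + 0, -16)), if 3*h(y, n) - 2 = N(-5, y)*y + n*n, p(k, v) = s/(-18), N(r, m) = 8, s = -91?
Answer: √(1944 + 6*√762986)/6 ≈ 14.127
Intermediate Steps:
p(k, v) = 91/18 (p(k, v) = -91/(-18) = -91*(-1/18) = 91/18)
h(y, n) = ⅔ + n²/3 + 8*y/3 (h(y, n) = ⅔ + (8*y + n*n)/3 = ⅔ + (8*y + n²)/3 = ⅔ + (n² + 8*y)/3 = ⅔ + (n²/3 + 8*y/3) = ⅔ + n²/3 + 8*y/3)
√(√(21189 + p(52, -152)) + h(2*(-6) + 0, -16)) = √(√(21189 + 91/18) + (⅔ + (⅓)*(-16)² + 8*(2*(-6) + 0)/3)) = √(√(381493/18) + (⅔ + (⅓)*256 + 8*(-12 + 0)/3)) = √(√762986/6 + (⅔ + 256/3 + (8/3)*(-12))) = √(√762986/6 + (⅔ + 256/3 - 32)) = √(√762986/6 + 54) = √(54 + √762986/6)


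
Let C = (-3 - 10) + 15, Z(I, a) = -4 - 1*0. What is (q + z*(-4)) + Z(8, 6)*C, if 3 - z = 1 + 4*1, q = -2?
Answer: -2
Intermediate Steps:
Z(I, a) = -4 (Z(I, a) = -4 + 0 = -4)
z = -2 (z = 3 - (1 + 4*1) = 3 - (1 + 4) = 3 - 1*5 = 3 - 5 = -2)
C = 2 (C = -13 + 15 = 2)
(q + z*(-4)) + Z(8, 6)*C = (-2 - 2*(-4)) - 4*2 = (-2 + 8) - 8 = 6 - 8 = -2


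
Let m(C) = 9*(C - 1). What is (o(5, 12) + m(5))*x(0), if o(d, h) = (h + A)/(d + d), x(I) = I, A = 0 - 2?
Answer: 0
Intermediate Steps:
A = -2
m(C) = -9 + 9*C (m(C) = 9*(-1 + C) = -9 + 9*C)
o(d, h) = (-2 + h)/(2*d) (o(d, h) = (h - 2)/(d + d) = (-2 + h)/((2*d)) = (-2 + h)*(1/(2*d)) = (-2 + h)/(2*d))
(o(5, 12) + m(5))*x(0) = ((½)*(-2 + 12)/5 + (-9 + 9*5))*0 = ((½)*(⅕)*10 + (-9 + 45))*0 = (1 + 36)*0 = 37*0 = 0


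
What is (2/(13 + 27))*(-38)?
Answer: -19/10 ≈ -1.9000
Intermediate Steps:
(2/(13 + 27))*(-38) = (2/40)*(-38) = ((1/40)*2)*(-38) = (1/20)*(-38) = -19/10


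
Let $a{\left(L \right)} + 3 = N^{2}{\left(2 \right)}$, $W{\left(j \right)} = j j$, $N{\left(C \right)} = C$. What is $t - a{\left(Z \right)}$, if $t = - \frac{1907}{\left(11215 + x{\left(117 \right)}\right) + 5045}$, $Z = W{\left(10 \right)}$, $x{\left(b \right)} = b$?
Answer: $- \frac{18284}{16377} \approx -1.1164$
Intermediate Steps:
$W{\left(j \right)} = j^{2}$
$Z = 100$ ($Z = 10^{2} = 100$)
$a{\left(L \right)} = 1$ ($a{\left(L \right)} = -3 + 2^{2} = -3 + 4 = 1$)
$t = - \frac{1907}{16377}$ ($t = - \frac{1907}{\left(11215 + 117\right) + 5045} = - \frac{1907}{11332 + 5045} = - \frac{1907}{16377} \approx -0.11644$)
$t - a{\left(Z \right)} = - \frac{1907}{16377} - 1 = - \frac{18284}{16377}$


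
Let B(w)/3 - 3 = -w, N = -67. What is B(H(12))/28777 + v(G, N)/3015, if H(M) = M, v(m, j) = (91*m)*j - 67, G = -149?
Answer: 390157351/1294965 ≈ 301.29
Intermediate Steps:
v(m, j) = -67 + 91*j*m (v(m, j) = 91*j*m - 67 = -67 + 91*j*m)
B(w) = 9 - 3*w (B(w) = 9 + 3*(-w) = 9 - 3*w)
B(H(12))/28777 + v(G, N)/3015 = (9 - 3*12)/28777 + (-67 + 91*(-67)*(-149))/3015 = (9 - 36)*(1/28777) + (-67 + 908453)*(1/3015) = -27*1/28777 + 908386*(1/3015) = -27/28777 + 13558/45 = 390157351/1294965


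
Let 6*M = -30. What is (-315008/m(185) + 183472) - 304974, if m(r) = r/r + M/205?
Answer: -2221926/5 ≈ -4.4439e+5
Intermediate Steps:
M = -5 (M = (⅙)*(-30) = -5)
m(r) = 40/41 (m(r) = r/r - 5/205 = 1 - 5*1/205 = 1 - 1/41 = 40/41)
(-315008/m(185) + 183472) - 304974 = (-315008/40/41 + 183472) - 304974 = (-315008*41/40 + 183472) - 304974 = (-1614416/5 + 183472) - 304974 = -697056/5 - 304974 = -2221926/5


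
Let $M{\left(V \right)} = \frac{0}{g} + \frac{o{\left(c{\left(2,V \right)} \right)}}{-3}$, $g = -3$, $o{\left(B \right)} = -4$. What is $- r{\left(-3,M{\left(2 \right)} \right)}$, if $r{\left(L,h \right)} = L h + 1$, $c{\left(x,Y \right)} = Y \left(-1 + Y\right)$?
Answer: $3$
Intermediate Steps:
$M{\left(V \right)} = \frac{4}{3}$ ($M{\left(V \right)} = \frac{0}{-3} - \frac{4}{-3} = 0 \left(- \frac{1}{3}\right) - - \frac{4}{3} = 0 + \frac{4}{3} = \frac{4}{3}$)
$r{\left(L,h \right)} = 1 + L h$
$- r{\left(-3,M{\left(2 \right)} \right)} = - (1 - 4) = \left(-1\right) \left(-3\right) = 3$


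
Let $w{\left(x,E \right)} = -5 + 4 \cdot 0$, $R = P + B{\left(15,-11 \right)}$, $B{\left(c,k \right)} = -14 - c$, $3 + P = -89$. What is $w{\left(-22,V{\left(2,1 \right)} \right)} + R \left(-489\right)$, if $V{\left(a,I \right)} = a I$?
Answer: $59164$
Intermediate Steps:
$P = -92$ ($P = -3 - 89 = -92$)
$V{\left(a,I \right)} = I a$
$R = -121$ ($R = -92 - 29 = -121$)
$w{\left(x,E \right)} = -5$ ($w{\left(x,E \right)} = -5 + 0 = -5$)
$w{\left(-22,V{\left(2,1 \right)} \right)} + R \left(-489\right) = -5 - -59169 = -5 + 59169 = 59164$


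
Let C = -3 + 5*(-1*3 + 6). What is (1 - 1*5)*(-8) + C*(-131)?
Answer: -1540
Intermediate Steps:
C = 12 (C = -3 + 5*(-3 + 6) = -3 + 5*3 = -3 + 15 = 12)
(1 - 1*5)*(-8) + C*(-131) = (1 - 1*5)*(-8) + 12*(-131) = (1 - 5)*(-8) - 1572 = -4*(-8) - 1572 = 32 - 1572 = -1540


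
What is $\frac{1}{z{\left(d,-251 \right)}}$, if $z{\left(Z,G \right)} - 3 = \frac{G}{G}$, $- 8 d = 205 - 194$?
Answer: $\frac{1}{4} \approx 0.25$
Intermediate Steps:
$d = - \frac{11}{8}$ ($d = - \frac{205 - 194}{8} = \left(- \frac{1}{8}\right) 11 = - \frac{11}{8} \approx -1.375$)
$z{\left(Z,G \right)} = 4$ ($z{\left(Z,G \right)} = 3 + \frac{G}{G} = 3 + 1 = 4$)
$\frac{1}{z{\left(d,-251 \right)}} = \frac{1}{4}$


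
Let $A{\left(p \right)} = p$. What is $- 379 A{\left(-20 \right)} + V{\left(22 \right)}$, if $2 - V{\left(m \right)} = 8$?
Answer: $7574$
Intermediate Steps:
$V{\left(m \right)} = -6$ ($V{\left(m \right)} = 2 - 8 = -6$)
$- 379 A{\left(-20 \right)} + V{\left(22 \right)} = \left(-379\right) \left(-20\right) - 6 = 7580 - 6 = 7574$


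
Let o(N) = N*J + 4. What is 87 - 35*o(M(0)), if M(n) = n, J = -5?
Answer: -53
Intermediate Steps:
o(N) = 4 - 5*N (o(N) = N*(-5) + 4 = -5*N + 4 = 4 - 5*N)
87 - 35*o(M(0)) = 87 - 35*(4 - 5*0) = 87 - 35*(4 + 0) = 87 - 35*4 = 87 - 140 = -53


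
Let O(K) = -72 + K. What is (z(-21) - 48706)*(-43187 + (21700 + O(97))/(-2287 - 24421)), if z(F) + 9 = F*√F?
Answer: 5108255435865/2428 + 2202060231*I*√21/2428 ≈ 2.1039e+9 + 4.1561e+6*I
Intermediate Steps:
z(F) = -9 + F^(3/2) (z(F) = -9 + F*√F = -9 + F^(3/2))
(z(-21) - 48706)*(-43187 + (21700 + O(97))/(-2287 - 24421)) = ((-9 + (-21)^(3/2)) - 48706)*(-43187 + (21700 + (-72 + 97))/(-2287 - 24421)) = ((-9 - 21*I*√21) - 48706)*(-43187 + (21700 + 25)/(-26708)) = (-48715 - 21*I*√21)*(-43187 + 21725*(-1/26708)) = (-48715 - 21*I*√21)*(-43187 - 1975/2428) = (-48715 - 21*I*√21)*(-104860011/2428) = 5108255435865/2428 + 2202060231*I*√21/2428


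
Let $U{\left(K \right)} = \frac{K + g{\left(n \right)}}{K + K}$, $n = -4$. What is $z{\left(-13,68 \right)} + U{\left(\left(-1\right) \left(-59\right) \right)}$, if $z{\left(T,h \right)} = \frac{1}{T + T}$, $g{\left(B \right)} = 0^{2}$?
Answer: $\frac{6}{13} \approx 0.46154$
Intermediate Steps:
$g{\left(B \right)} = 0$
$z{\left(T,h \right)} = \frac{1}{2 T}$
$U{\left(K \right)} = \frac{1}{2}$ ($U{\left(K \right)} = \frac{K + 0}{K + K} = \frac{K}{2 K} = K \frac{1}{2 K} = \frac{1}{2}$)
$z{\left(-13,68 \right)} + U{\left(\left(-1\right) \left(-59\right) \right)} = \frac{1}{2 \left(-13\right)} + \frac{1}{2} = \frac{1}{2} \left(- \frac{1}{13}\right) + \frac{1}{2} = - \frac{1}{26} + \frac{1}{2} = \frac{6}{13}$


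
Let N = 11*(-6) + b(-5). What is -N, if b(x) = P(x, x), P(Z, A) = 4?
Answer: 62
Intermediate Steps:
b(x) = 4
N = -62 (N = 11*(-6) + 4 = -66 + 4 = -62)
-N = -1*(-62) = 62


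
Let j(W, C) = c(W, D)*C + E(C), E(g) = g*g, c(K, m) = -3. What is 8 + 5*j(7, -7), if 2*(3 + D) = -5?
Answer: 358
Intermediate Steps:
D = -11/2 (D = -3 + (½)*(-5) = -3 - 5/2 = -11/2 ≈ -5.5000)
E(g) = g²
j(W, C) = C² - 3*C (j(W, C) = -3*C + C² = C² - 3*C)
8 + 5*j(7, -7) = 8 + 5*(-7*(-3 - 7)) = 8 + 5*(-7*(-10)) = 8 + 5*70 = 8 + 350 = 358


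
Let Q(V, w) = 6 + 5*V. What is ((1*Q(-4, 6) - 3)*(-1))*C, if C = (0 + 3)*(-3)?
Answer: -153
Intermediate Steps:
C = -9 (C = 3*(-3) = -9)
((1*Q(-4, 6) - 3)*(-1))*C = ((1*(6 + 5*(-4)) - 3)*(-1))*(-9) = ((1*(6 - 20) - 3)*(-1))*(-9) = ((1*(-14) - 3)*(-1))*(-9) = ((-14 - 3)*(-1))*(-9) = -17*(-1)*(-9) = 17*(-9) = -153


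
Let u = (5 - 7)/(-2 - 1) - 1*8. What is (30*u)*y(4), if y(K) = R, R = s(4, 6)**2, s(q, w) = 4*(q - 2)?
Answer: -14080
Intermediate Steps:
s(q, w) = -8 + 4*q (s(q, w) = 4*(-2 + q) = -8 + 4*q)
R = 64 (R = (-8 + 4*4)**2 = (-8 + 16)**2 = 8**2 = 64)
y(K) = 64
u = -22/3 (u = -2/(-3) - 8 = -2*(-1/3) - 8 = 2/3 - 8 = -22/3 ≈ -7.3333)
(30*u)*y(4) = (30*(-22/3))*64 = -220*64 = -14080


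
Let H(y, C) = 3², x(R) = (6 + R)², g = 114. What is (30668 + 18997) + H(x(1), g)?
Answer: 49674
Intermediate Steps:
H(y, C) = 9
(30668 + 18997) + H(x(1), g) = (30668 + 18997) + 9 = 49665 + 9 = 49674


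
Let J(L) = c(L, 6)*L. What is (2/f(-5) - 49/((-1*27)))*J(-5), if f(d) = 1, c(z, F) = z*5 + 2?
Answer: 11845/27 ≈ 438.70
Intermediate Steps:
c(z, F) = 2 + 5*z (c(z, F) = 5*z + 2 = 2 + 5*z)
J(L) = L*(2 + 5*L) (J(L) = (2 + 5*L)*L = L*(2 + 5*L))
(2/f(-5) - 49/((-1*27)))*J(-5) = (2/1 - 49/((-1*27)))*(-5*(2 + 5*(-5))) = (2*1 - 49/(-27))*(-5*(2 - 25)) = (2 - 49*(-1/27))*(-5*(-23)) = (2 + 49/27)*115 = (103/27)*115 = 11845/27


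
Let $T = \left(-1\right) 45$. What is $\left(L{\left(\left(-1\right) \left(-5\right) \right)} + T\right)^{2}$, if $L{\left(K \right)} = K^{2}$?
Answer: $400$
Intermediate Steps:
$T = -45$
$\left(L{\left(\left(-1\right) \left(-5\right) \right)} + T\right)^{2} = \left(\left(\left(-1\right) \left(-5\right)\right)^{2} - 45\right)^{2} = \left(5^{2} - 45\right)^{2} = \left(25 - 45\right)^{2} = \left(-20\right)^{2} = 400$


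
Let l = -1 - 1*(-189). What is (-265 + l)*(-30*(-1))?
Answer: -2310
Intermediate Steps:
l = 188 (l = -1 + 189 = 188)
(-265 + l)*(-30*(-1)) = (-265 + 188)*(-30*(-1)) = -77*30 = -2310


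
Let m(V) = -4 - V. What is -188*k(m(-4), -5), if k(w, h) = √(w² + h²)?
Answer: -940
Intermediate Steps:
k(w, h) = √(h² + w²)
-188*k(m(-4), -5) = -188*√((-5)² + (-4 - 1*(-4))²) = -188*√(25 + (-4 + 4)²) = -188*√(25 + 0²) = -188*√(25 + 0) = -188*√25 = -188*5 = -940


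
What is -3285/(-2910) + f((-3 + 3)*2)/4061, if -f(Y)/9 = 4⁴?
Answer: 442383/787834 ≈ 0.56152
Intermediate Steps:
f(Y) = -2304 (f(Y) = -9*4⁴ = -9*256 = -2304)
-3285/(-2910) + f((-3 + 3)*2)/4061 = -3285/(-2910) - 2304/4061 = -3285*(-1/2910) - 2304*1/4061 = 219/194 - 2304/4061 = 442383/787834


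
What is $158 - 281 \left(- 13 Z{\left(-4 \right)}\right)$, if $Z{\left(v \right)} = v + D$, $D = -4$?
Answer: $-29066$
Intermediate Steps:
$Z{\left(v \right)} = -4 + v$ ($Z{\left(v \right)} = v - 4 = -4 + v$)
$158 - 281 \left(- 13 Z{\left(-4 \right)}\right) = 158 - 281 \left(- 13 \left(-4 - 4\right)\right) = 158 - 281 \left(\left(-13\right) \left(-8\right)\right) = 158 - 29224 = -29066$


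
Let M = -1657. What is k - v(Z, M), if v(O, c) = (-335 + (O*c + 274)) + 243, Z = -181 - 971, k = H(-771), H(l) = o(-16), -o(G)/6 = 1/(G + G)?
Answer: -30544733/16 ≈ -1.9090e+6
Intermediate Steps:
o(G) = -3/G (o(G) = -6/(G + G) = -6*1/(2*G) = -3/G)
H(l) = 3/16 (H(l) = -3/(-16) = -3*(-1/16) = 3/16)
k = 3/16 ≈ 0.18750
Z = -1152
v(O, c) = 182 + O*c (v(O, c) = (-335 + (274 + O*c)) + 243 = (-61 + O*c) + 243 = 182 + O*c)
k - v(Z, M) = 3/16 - (182 - 1152*(-1657)) = 3/16 - (182 + 1908864) = 3/16 - 1*1909046 = 3/16 - 1909046 = -30544733/16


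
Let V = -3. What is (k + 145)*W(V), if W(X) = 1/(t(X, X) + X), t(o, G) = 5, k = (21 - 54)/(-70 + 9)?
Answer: 4439/61 ≈ 72.771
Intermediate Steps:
k = 33/61 (k = -33/(-61) = -33*(-1/61) = 33/61 ≈ 0.54098)
W(X) = 1/(5 + X)
(k + 145)*W(V) = (33/61 + 145)/(5 - 3) = (8878/61)/2 = (8878/61)*(1/2) = 4439/61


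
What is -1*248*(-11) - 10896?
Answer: -8168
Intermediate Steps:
-1*248*(-11) - 10896 = -248*(-11) - 10896 = 2728 - 10896 = -8168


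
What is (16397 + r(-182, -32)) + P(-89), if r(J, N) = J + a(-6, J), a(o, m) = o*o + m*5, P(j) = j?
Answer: 15252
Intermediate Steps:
a(o, m) = o**2 + 5*m
r(J, N) = 36 + 6*J (r(J, N) = J + ((-6)**2 + 5*J) = J + (36 + 5*J) = 36 + 6*J)
(16397 + r(-182, -32)) + P(-89) = (16397 + (36 + 6*(-182))) - 89 = (16397 + (36 - 1092)) - 89 = (16397 - 1056) - 89 = 15341 - 89 = 15252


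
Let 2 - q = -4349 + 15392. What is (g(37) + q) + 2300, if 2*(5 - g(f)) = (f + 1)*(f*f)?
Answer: -34747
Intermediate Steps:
q = -11041 (q = 2 - (-4349 + 15392) = 2 - 1*11043 = 2 - 11043 = -11041)
g(f) = 5 - f²*(1 + f)/2 (g(f) = 5 - (f + 1)*f*f/2 = 5 - (1 + f)*f²/2 = 5 - f²*(1 + f)/2)
(g(37) + q) + 2300 = ((5 - ½*37² - ½*37³) - 11041) + 2300 = ((5 - ½*1369 - ½*50653) - 11041) + 2300 = ((5 - 1369/2 - 50653/2) - 11041) + 2300 = (-26006 - 11041) + 2300 = -37047 + 2300 = -34747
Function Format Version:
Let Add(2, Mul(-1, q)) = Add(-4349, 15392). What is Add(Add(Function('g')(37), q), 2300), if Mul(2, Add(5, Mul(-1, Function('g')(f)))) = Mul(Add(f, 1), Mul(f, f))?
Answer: -34747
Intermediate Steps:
q = -11041 (q = Add(2, Mul(-1, Add(-4349, 15392))) = Add(2, Mul(-1, 11043)) = Add(2, -11043) = -11041)
Function('g')(f) = Add(5, Mul(Rational(-1, 2), Pow(f, 2), Add(1, f))) (Function('g')(f) = Add(5, Mul(Rational(-1, 2), Mul(Add(f, 1), Mul(f, f)))) = Add(5, Mul(Rational(-1, 2), Mul(Add(1, f), Pow(f, 2)))) = Add(5, Mul(Rational(-1, 2), Mul(Pow(f, 2), Add(1, f)))) = Add(5, Mul(Rational(-1, 2), Pow(f, 2), Add(1, f))))
Add(Add(Function('g')(37), q), 2300) = Add(Add(Add(5, Mul(Rational(-1, 2), Pow(37, 2)), Mul(Rational(-1, 2), Pow(37, 3))), -11041), 2300) = Add(Add(Add(5, Mul(Rational(-1, 2), 1369), Mul(Rational(-1, 2), 50653)), -11041), 2300) = Add(Add(Add(5, Rational(-1369, 2), Rational(-50653, 2)), -11041), 2300) = Add(Add(-26006, -11041), 2300) = Add(-37047, 2300) = -34747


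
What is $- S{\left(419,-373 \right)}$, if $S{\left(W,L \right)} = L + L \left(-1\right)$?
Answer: $0$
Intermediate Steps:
$S{\left(W,L \right)} = 0$ ($S{\left(W,L \right)} = L - L = 0$)
$- S{\left(419,-373 \right)} = \left(-1\right) 0 = 0$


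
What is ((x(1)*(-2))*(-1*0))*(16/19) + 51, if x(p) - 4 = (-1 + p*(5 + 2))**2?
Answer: 51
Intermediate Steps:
x(p) = 4 + (-1 + 7*p)**2 (x(p) = 4 + (-1 + p*(5 + 2))**2 = 4 + (-1 + p*7)**2 = 4 + (-1 + 7*p)**2)
((x(1)*(-2))*(-1*0))*(16/19) + 51 = (((4 + (-1 + 7*1)**2)*(-2))*(-1*0))*(16/19) + 51 = (((4 + (-1 + 7)**2)*(-2))*0)*(16*(1/19)) + 51 = (((4 + 6**2)*(-2))*0)*(16/19) + 51 = (((4 + 36)*(-2))*0)*(16/19) + 51 = ((40*(-2))*0)*(16/19) + 51 = -80*0*(16/19) + 51 = 0*(16/19) + 51 = 0 + 51 = 51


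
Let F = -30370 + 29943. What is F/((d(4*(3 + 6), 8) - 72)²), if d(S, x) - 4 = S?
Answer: -427/1024 ≈ -0.41699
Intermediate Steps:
d(S, x) = 4 + S
F = -427
F/((d(4*(3 + 6), 8) - 72)²) = -427/((4 + 4*(3 + 6)) - 72)² = -427/((4 + 4*9) - 72)² = -427/((4 + 36) - 72)² = -427/(40 - 72)² = -427/((-32)²) = -427/1024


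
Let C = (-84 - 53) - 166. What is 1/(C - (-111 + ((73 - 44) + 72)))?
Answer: -1/293 ≈ -0.0034130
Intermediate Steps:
C = -303 (C = -137 - 166 = -303)
1/(C - (-111 + ((73 - 44) + 72))) = 1/(-303 - (-111 + ((73 - 44) + 72))) = 1/(-303 - (-111 + (29 + 72))) = 1/(-303 - (-111 + 101)) = 1/(-303 - 1*(-10)) = 1/(-303 + 10) = 1/(-293) = -1/293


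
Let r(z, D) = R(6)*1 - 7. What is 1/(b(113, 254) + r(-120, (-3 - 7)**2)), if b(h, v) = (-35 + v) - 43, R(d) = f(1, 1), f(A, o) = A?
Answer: 1/170 ≈ 0.0058824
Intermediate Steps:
R(d) = 1
r(z, D) = -6 (r(z, D) = 1*1 - 7 = 1 - 7 = -6)
b(h, v) = -78 + v
1/(b(113, 254) + r(-120, (-3 - 7)**2)) = 1/((-78 + 254) - 6) = 1/(176 - 6) = 1/170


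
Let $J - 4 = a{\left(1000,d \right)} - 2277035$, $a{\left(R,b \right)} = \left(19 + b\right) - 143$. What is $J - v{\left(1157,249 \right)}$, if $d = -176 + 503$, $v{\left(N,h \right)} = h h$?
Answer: $-2338829$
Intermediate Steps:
$v{\left(N,h \right)} = h^{2}$
$d = 327$
$a{\left(R,b \right)} = -124 + b$
$J = -2276828$ ($J = 4 + \left(\left(-124 + 327\right) - 2277035\right) = 4 + \left(203 - 2277035\right) = 4 - 2276832 = -2276828$)
$J - v{\left(1157,249 \right)} = -2276828 - 249^{2} = -2276828 - 62001 = -2338829$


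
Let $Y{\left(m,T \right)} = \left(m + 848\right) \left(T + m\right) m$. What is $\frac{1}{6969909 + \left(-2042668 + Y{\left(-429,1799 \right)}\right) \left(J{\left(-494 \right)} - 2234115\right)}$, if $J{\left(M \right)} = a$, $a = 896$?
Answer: $\frac{1}{554511719360731} \approx 1.8034 \cdot 10^{-15}$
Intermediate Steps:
$J{\left(M \right)} = 896$
$Y{\left(m,T \right)} = m \left(848 + m\right) \left(T + m\right)$ ($Y{\left(m,T \right)} = \left(848 + m\right) \left(T + m\right) m = m \left(848 + m\right) \left(T + m\right)$)
$\frac{1}{6969909 + \left(-2042668 + Y{\left(-429,1799 \right)}\right) \left(J{\left(-494 \right)} - 2234115\right)} = \frac{1}{6969909 + \left(-2042668 - 429 \left(\left(-429\right)^{2} + 848 \cdot 1799 + 848 \left(-429\right) + 1799 \left(-429\right)\right)\right) \left(896 - 2234115\right)} = \frac{1}{6969909 + \left(-2042668 - 429 \left(184041 + 1525552 - 363792 - 771771\right)\right) \left(-2233219\right)} = \frac{1}{6969909 + \left(-2042668 - 246258870\right) \left(-2233219\right)} = \frac{1}{6969909 - -554511712390822} = \frac{1}{6969909 + 554511712390822} = \frac{1}{554511719360731}$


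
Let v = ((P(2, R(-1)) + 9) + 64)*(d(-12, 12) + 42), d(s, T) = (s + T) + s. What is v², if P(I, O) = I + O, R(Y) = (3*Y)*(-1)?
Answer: 5475600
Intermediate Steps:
R(Y) = -3*Y
d(s, T) = T + 2*s (d(s, T) = (T + s) + s = T + 2*s)
v = 2340 (v = (((2 - 3*(-1)) + 9) + 64)*((12 + 2*(-12)) + 42) = (((2 + 3) + 9) + 64)*((12 - 24) + 42) = ((5 + 9) + 64)*(-12 + 42) = (14 + 64)*30 = 78*30 = 2340)
v² = 2340² = 5475600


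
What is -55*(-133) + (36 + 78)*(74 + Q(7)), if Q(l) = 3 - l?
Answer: 15295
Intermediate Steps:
-55*(-133) + (36 + 78)*(74 + Q(7)) = -55*(-133) + (36 + 78)*(74 + (3 - 1*7)) = 7315 + 114*(74 + (3 - 7)) = 7315 + 114*(74 - 4) = 7315 + 114*70 = 7315 + 7980 = 15295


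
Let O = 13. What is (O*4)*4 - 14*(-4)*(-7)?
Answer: -184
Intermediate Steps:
(O*4)*4 - 14*(-4)*(-7) = (13*4)*4 - 14*(-4)*(-7) = 52*4 - (-56)*(-7) = 208 - 1*392 = 208 - 392 = -184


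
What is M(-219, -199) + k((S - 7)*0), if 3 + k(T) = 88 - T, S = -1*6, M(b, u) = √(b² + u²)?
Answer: 85 + √87562 ≈ 380.91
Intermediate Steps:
S = -6
k(T) = 85 - T (k(T) = -3 + (88 - T) = 85 - T)
M(-219, -199) + k((S - 7)*0) = √((-219)² + (-199)²) + (85 - (-6 - 7)*0) = √(47961 + 39601) + (85 - (-13)*0) = √87562 + (85 - 1*0) = √87562 + (85 + 0) = √87562 + 85 = 85 + √87562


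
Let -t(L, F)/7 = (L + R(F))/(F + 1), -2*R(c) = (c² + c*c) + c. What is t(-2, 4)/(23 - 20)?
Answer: 28/3 ≈ 9.3333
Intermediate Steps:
R(c) = -c² - c/2 (R(c) = -((c² + c*c) + c)/2 = -((c² + c²) + c)/2 = -(2*c² + c)/2 = -(c + 2*c²)/2 = -c² - c/2)
t(L, F) = -7*(L - F*(½ + F))/(1 + F) (t(L, F) = -7*(L - F*(½ + F))/(F + 1) = -7*(L - F*(½ + F))/(1 + F))
t(-2, 4)/(23 - 20) = (7*(-2*(-2) + 4*(1 + 2*4))/(2*(1 + 4)))/(23 - 20) = ((7/2)*(4 + 4*(1 + 8))/5)/3 = ((7/2)*(⅕)*(4 + 4*9))*(⅓) = ((7/2)*(⅕)*(4 + 36))*(⅓) = ((7/2)*(⅕)*40)*(⅓) = 28*(⅓) = 28/3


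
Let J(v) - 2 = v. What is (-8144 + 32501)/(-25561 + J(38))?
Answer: -8119/8507 ≈ -0.95439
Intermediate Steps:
J(v) = 2 + v
(-8144 + 32501)/(-25561 + J(38)) = (-8144 + 32501)/(-25561 + (2 + 38)) = 24357/(-25561 + 40) = 24357/(-25521) = 24357*(-1/25521) = -8119/8507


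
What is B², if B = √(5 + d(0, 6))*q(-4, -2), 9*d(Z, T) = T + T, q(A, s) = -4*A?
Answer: 4864/3 ≈ 1621.3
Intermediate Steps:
d(Z, T) = 2*T/9 (d(Z, T) = (T + T)/9 = (2*T)/9 = 2*T/9)
B = 16*√57/3 (B = √(5 + (2/9)*6)*(-4*(-4)) = √(5 + 4/3)*16 = √(19/3)*16 = (√57/3)*16 = 16*√57/3 ≈ 40.266)
B² = (16*√57/3)² = 4864/3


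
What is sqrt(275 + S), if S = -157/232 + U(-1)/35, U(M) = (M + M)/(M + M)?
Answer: sqrt(4522306110)/4060 ≈ 16.564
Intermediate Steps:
U(M) = 1 (U(M) = (2*M)/((2*M)) = (2*M)*(1/(2*M)) = 1)
S = -5263/8120 (S = -157/232 + 1/35 = -5263/8120 ≈ -0.64815)
sqrt(275 + S) = sqrt(275 - 5263/8120) = sqrt(2227737/8120) = sqrt(4522306110)/4060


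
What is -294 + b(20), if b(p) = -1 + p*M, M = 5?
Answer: -195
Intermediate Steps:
b(p) = -1 + 5*p (b(p) = -1 + p*5 = -1 + 5*p)
-294 + b(20) = -294 + (-1 + 5*20) = -294 + (-1 + 100) = -294 + 99 = -195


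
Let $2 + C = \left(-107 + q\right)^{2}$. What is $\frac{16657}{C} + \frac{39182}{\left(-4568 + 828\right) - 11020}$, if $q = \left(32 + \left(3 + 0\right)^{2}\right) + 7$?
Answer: $\frac{54771571}{25675020} \approx 2.1333$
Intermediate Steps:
$q = 48$ ($q = \left(32 + 3^{2}\right) + 7 = \left(32 + 9\right) + 7 = 41 + 7 = 48$)
$C = 3479$ ($C = -2 + \left(-107 + 48\right)^{2} = -2 + \left(-59\right)^{2} = -2 + 3481 = 3479$)
$\frac{16657}{C} + \frac{39182}{\left(-4568 + 828\right) - 11020} = \frac{16657}{3479} + \frac{39182}{\left(-4568 + 828\right) - 11020} = 16657 \cdot \frac{1}{3479} + \frac{39182}{-3740 - 11020} = \frac{16657}{3479} + \frac{39182}{-14760} = \frac{16657}{3479} + 39182 \left(- \frac{1}{14760}\right) = \frac{16657}{3479} - \frac{19591}{7380} = \frac{54771571}{25675020}$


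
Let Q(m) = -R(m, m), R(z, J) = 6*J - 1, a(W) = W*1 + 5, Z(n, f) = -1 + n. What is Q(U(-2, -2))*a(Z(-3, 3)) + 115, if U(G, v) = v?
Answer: 128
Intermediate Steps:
a(W) = 5 + W (a(W) = W + 5 = 5 + W)
R(z, J) = -1 + 6*J
Q(m) = 1 - 6*m (Q(m) = -(-1 + 6*m) = 1 - 6*m)
Q(U(-2, -2))*a(Z(-3, 3)) + 115 = (1 - 6*(-2))*(5 + (-1 - 3)) + 115 = (1 + 12)*(5 - 4) + 115 = 13*1 + 115 = 13 + 115 = 128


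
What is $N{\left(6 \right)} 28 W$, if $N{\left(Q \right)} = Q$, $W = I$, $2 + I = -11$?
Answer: $-2184$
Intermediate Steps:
$I = -13$ ($I = -2 - 11 = -13$)
$W = -13$
$N{\left(6 \right)} 28 W = 6 \cdot 28 \left(-13\right) = 168 \left(-13\right) = -2184$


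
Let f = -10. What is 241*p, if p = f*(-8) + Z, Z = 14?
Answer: 22654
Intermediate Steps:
p = 94 (p = -10*(-8) + 14 = 80 + 14 = 94)
241*p = 241*94 = 22654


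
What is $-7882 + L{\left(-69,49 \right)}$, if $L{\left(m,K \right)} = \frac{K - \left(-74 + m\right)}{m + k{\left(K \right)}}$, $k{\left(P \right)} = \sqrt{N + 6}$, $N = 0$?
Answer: $- \frac{12497386}{1585} - \frac{64 \sqrt{6}}{1585} \approx -7884.9$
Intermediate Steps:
$k{\left(P \right)} = \sqrt{6}$ ($k{\left(P \right)} = \sqrt{0 + 6} = \sqrt{6}$)
$L{\left(m,K \right)} = \frac{74 + K - m}{m + \sqrt{6}}$ ($L{\left(m,K \right)} = \frac{K - \left(-74 + m\right)}{m + \sqrt{6}} = \frac{74 + K - m}{m + \sqrt{6}}$)
$-7882 + L{\left(-69,49 \right)} = -7882 + \frac{74 + 49 - -69}{-69 + \sqrt{6}} = -7882 + \frac{74 + 49 + 69}{-69 + \sqrt{6}} = -7882 + \frac{1}{-69 + \sqrt{6}} \cdot 192 = -7882 + \frac{192}{-69 + \sqrt{6}}$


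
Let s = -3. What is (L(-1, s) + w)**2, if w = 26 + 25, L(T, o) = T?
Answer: 2500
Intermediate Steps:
w = 51
(L(-1, s) + w)**2 = (-1 + 51)**2 = 50**2 = 2500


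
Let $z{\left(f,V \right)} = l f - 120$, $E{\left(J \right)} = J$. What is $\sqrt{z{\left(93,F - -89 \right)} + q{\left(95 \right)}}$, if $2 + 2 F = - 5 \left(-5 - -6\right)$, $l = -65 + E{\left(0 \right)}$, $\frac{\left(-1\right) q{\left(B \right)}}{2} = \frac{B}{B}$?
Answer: $i \sqrt{6167} \approx 78.53 i$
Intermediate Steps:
$q{\left(B \right)} = -2$ ($q{\left(B \right)} = - 2 \frac{B}{B} = \left(-2\right) 1 = -2$)
$l = -65$ ($l = -65 + 0 = -65$)
$F = - \frac{7}{2}$ ($F = -1 + \frac{\left(-5\right) \left(-5 - -6\right)}{2} = -1 + \frac{\left(-5\right) \left(-5 + 6\right)}{2} = -1 + \frac{\left(-5\right) 1}{2} = -1 + \frac{1}{2} \left(-5\right) = -1 - \frac{5}{2} = - \frac{7}{2} \approx -3.5$)
$z{\left(f,V \right)} = -120 - 65 f$ ($z{\left(f,V \right)} = - 65 f - 120 = -120 - 65 f$)
$\sqrt{z{\left(93,F - -89 \right)} + q{\left(95 \right)}} = \sqrt{\left(-120 - 6045\right) - 2} = \sqrt{-6165 - 2} = \sqrt{-6167} = i \sqrt{6167}$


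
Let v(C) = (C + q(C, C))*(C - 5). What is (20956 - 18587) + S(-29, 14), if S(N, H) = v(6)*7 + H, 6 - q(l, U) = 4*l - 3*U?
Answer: 2425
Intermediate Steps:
q(l, U) = 6 - 4*l + 3*U (q(l, U) = 6 - (4*l - 3*U) = 6 - (-3*U + 4*l) = 6 + (-4*l + 3*U) = 6 - 4*l + 3*U)
v(C) = -30 + 6*C (v(C) = (C + (6 - 4*C + 3*C))*(C - 5) = (C + (6 - C))*(-5 + C) = 6*(-5 + C) = -30 + 6*C)
S(N, H) = 42 + H (S(N, H) = (-30 + 6*6)*7 + H = (-30 + 36)*7 + H = 6*7 + H = 42 + H)
(20956 - 18587) + S(-29, 14) = (20956 - 18587) + (42 + 14) = 2369 + 56 = 2425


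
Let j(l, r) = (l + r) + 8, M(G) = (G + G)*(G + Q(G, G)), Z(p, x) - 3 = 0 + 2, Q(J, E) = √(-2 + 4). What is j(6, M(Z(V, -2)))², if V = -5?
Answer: 4296 + 1280*√2 ≈ 6106.2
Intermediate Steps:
Q(J, E) = √2
Z(p, x) = 5 (Z(p, x) = 3 + (0 + 2) = 3 + 2 = 5)
M(G) = 2*G*(G + √2) (M(G) = (G + G)*(G + √2) = (2*G)*(G + √2) = 2*G*(G + √2))
j(l, r) = 8 + l + r
j(6, M(Z(V, -2)))² = (8 + 6 + 2*5*(5 + √2))² = (8 + 6 + (50 + 10*√2))² = (64 + 10*√2)²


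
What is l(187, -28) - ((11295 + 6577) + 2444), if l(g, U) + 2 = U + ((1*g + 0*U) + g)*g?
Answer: 49592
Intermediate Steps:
l(g, U) = -2 + U + 2*g² (l(g, U) = -2 + (U + ((1*g + 0*U) + g)*g) = -2 + (U + ((g + 0) + g)*g) = -2 + (U + (g + g)*g) = -2 + (U + (2*g)*g) = -2 + (U + 2*g²) = -2 + U + 2*g²)
l(187, -28) - ((11295 + 6577) + 2444) = (-2 - 28 + 2*187²) - ((11295 + 6577) + 2444) = (-2 - 28 + 2*34969) - (17872 + 2444) = (-2 - 28 + 69938) - 1*20316 = 69908 - 20316 = 49592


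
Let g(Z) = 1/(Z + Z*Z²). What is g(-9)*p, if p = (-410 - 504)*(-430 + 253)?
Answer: -26963/123 ≈ -219.21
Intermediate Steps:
p = 161778 (p = -914*(-177) = 161778)
g(Z) = 1/(Z + Z³)
g(-9)*p = 161778/(-9 + (-9)³) = 161778/(-9 - 729) = 161778/(-738) = -1/738*161778 = -26963/123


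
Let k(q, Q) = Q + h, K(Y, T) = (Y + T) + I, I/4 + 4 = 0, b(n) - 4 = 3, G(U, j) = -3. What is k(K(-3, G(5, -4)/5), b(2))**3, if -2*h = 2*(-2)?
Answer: 729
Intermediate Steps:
b(n) = 7 (b(n) = 4 + 3 = 7)
I = -16 (I = -16 + 4*0 = -16 + 0 = -16)
h = 2 (h = -(-2) = -1/2*(-4) = 2)
K(Y, T) = -16 + T + Y (K(Y, T) = (Y + T) - 16 = (T + Y) - 16 = -16 + T + Y)
k(q, Q) = 2 + Q (k(q, Q) = Q + 2 = 2 + Q)
k(K(-3, G(5, -4)/5), b(2))**3 = (2 + 7)**3 = 9**3 = 729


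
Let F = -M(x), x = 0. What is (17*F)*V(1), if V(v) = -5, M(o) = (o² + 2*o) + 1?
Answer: 85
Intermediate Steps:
M(o) = 1 + o² + 2*o
F = -1 (F = -(1 + 0² + 2*0) = -(1 + 0 + 0) = -1*1 = -1)
(17*F)*V(1) = (17*(-1))*(-5) = -17*(-5) = 85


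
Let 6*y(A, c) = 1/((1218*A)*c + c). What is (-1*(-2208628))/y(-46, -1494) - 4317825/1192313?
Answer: 1322549906717751689967/1192313 ≈ 1.1092e+15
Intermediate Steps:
y(A, c) = 1/(6*(c + 1218*A*c)) (y(A, c) = 1/(6*((1218*A)*c + c)) = 1/(6*(1218*A*c + c)) = 1/(6*(c + 1218*A*c)))
(-1*(-2208628))/y(-46, -1494) - 4317825/1192313 = (-1*(-2208628))/(((1/6)/(-1494*(1 + 1218*(-46))))) - 4317825/1192313 = 2208628/(((1/6)*(-1/1494)/(1 - 56028))) - 4317825*1/1192313 = 2208628/(((1/6)*(-1/1494)/(-56027))) - 4317825/1192313 = 2208628/(((1/6)*(-1/1494)*(-1/56027))) - 4317825/1192313 = 2208628/(1/502226028) - 4317825/1192313 = 2208628*502226028 - 4317825/1192313 = 1109230467769584 - 4317825/1192313 = 1322549906717751689967/1192313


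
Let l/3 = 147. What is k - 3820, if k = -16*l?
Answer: -10876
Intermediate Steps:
l = 441 (l = 3*147 = 441)
k = -7056 (k = -16*441 = -7056)
k - 3820 = -7056 - 3820 = -10876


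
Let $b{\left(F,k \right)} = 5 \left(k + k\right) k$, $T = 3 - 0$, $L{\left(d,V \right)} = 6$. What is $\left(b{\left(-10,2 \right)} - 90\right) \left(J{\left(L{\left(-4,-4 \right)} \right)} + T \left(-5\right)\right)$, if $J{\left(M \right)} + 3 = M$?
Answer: $600$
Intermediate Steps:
$T = 3$ ($T = 3 + 0 = 3$)
$J{\left(M \right)} = -3 + M$
$b{\left(F,k \right)} = 10 k^{2}$ ($b{\left(F,k \right)} = 5 \cdot 2 k k = 10 k k = 10 k^{2}$)
$\left(b{\left(-10,2 \right)} - 90\right) \left(J{\left(L{\left(-4,-4 \right)} \right)} + T \left(-5\right)\right) = \left(10 \cdot 2^{2} - 90\right) \left(\left(-3 + 6\right) + 3 \left(-5\right)\right) = \left(10 \cdot 4 - 90\right) \left(3 - 15\right) = \left(40 - 90\right) \left(-12\right) = \left(-50\right) \left(-12\right) = 600$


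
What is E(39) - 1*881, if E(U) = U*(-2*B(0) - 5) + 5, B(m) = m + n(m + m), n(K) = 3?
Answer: -1305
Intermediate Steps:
B(m) = 3 + m (B(m) = m + 3 = 3 + m)
E(U) = 5 - 11*U (E(U) = U*(-2*(3 + 0) - 5) + 5 = U*(-2*3 - 5) + 5 = U*(-6 - 5) + 5 = U*(-11) + 5 = -11*U + 5 = 5 - 11*U)
E(39) - 1*881 = (5 - 11*39) - 1*881 = (5 - 429) - 881 = -424 - 881 = -1305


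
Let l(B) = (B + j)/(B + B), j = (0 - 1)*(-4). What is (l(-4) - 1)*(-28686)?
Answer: 28686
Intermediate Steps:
j = 4 (j = -1*(-4) = 4)
l(B) = (4 + B)/(2*B) (l(B) = (B + 4)/(B + B) = (4 + B)/((2*B)) = (4 + B)*(1/(2*B)) = (4 + B)/(2*B))
(l(-4) - 1)*(-28686) = ((½)*(4 - 4)/(-4) - 1)*(-28686) = ((½)*(-¼)*0 - 1)*(-28686) = (0 - 1)*(-28686) = -1*(-28686) = 28686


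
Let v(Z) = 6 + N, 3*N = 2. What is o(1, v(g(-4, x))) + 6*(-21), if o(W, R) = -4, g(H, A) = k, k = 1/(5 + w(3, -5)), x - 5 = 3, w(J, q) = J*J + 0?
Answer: -130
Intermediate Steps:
w(J, q) = J**2 (w(J, q) = J**2 + 0 = J**2)
x = 8 (x = 5 + 3 = 8)
k = 1/14 (k = 1/(5 + 3**2) = 1/(5 + 9) = 1/14 ≈ 0.071429)
g(H, A) = 1/14
N = 2/3 (N = (1/3)*2 = 2/3 ≈ 0.66667)
v(Z) = 20/3 (v(Z) = 6 + 2/3 = 20/3)
o(1, v(g(-4, x))) + 6*(-21) = -4 + 6*(-21) = -4 - 126 = -130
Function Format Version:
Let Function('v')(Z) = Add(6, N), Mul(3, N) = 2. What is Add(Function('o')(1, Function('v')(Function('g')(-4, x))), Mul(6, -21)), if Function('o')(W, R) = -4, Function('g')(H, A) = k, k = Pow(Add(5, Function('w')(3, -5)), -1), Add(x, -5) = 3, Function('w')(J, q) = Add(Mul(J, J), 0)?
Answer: -130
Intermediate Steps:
Function('w')(J, q) = Pow(J, 2) (Function('w')(J, q) = Add(Pow(J, 2), 0) = Pow(J, 2))
x = 8 (x = Add(5, 3) = 8)
k = Rational(1, 14) (k = Pow(Add(5, Pow(3, 2)), -1) = Pow(Add(5, 9), -1) = Pow(14, -1) = Rational(1, 14) ≈ 0.071429)
Function('g')(H, A) = Rational(1, 14)
N = Rational(2, 3) (N = Mul(Rational(1, 3), 2) = Rational(2, 3) ≈ 0.66667)
Function('v')(Z) = Rational(20, 3) (Function('v')(Z) = Add(6, Rational(2, 3)) = Rational(20, 3))
Add(Function('o')(1, Function('v')(Function('g')(-4, x))), Mul(6, -21)) = Add(-4, Mul(6, -21)) = Add(-4, -126) = -130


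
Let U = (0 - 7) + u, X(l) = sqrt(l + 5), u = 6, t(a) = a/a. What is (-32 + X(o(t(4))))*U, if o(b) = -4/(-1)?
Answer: 29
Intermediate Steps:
t(a) = 1
o(b) = 4 (o(b) = -4*(-1) = 4)
X(l) = sqrt(5 + l)
U = -1 (U = (0 - 7) + 6 = -7 + 6 = -1)
(-32 + X(o(t(4))))*U = (-32 + sqrt(5 + 4))*(-1) = (-32 + sqrt(9))*(-1) = (-32 + 3)*(-1) = -29*(-1) = 29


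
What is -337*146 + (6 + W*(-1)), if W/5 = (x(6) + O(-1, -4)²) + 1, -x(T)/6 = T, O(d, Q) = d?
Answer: -49026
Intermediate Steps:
x(T) = -6*T
W = -170 (W = 5*((-6*6 + (-1)²) + 1) = 5*((-36 + 1) + 1) = 5*(-35 + 1) = 5*(-34) = -170)
-337*146 + (6 + W*(-1)) = -337*146 + (6 - 170*(-1)) = -49202 + (6 + 170) = -49202 + 176 = -49026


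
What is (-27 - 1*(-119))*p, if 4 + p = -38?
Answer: -3864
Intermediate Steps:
p = -42 (p = -4 - 38 = -42)
(-27 - 1*(-119))*p = (-27 - 1*(-119))*(-42) = (-27 + 119)*(-42) = 92*(-42) = -3864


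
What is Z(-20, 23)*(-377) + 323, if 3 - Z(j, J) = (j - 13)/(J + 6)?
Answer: -1237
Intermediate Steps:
Z(j, J) = 3 - (-13 + j)/(6 + J) (Z(j, J) = 3 - (j - 13)/(J + 6) = 3 - (-13 + j)/(6 + J))
Z(-20, 23)*(-377) + 323 = ((31 - 1*(-20) + 3*23)/(6 + 23))*(-377) + 323 = ((31 + 20 + 69)/29)*(-377) + 323 = ((1/29)*120)*(-377) + 323 = (120/29)*(-377) + 323 = -1560 + 323 = -1237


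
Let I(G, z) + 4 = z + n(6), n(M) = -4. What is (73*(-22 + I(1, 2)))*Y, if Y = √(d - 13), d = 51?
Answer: -2044*√38 ≈ -12600.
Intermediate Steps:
Y = √38 (Y = √(51 - 13) = √38 ≈ 6.1644)
I(G, z) = -8 + z (I(G, z) = -4 + (z - 4) = -4 + (-4 + z) = -8 + z)
(73*(-22 + I(1, 2)))*Y = (73*(-22 + (-8 + 2)))*√38 = (73*(-22 - 6))*√38 = (73*(-28))*√38 = -2044*√38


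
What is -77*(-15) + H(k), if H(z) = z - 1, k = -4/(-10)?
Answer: 5772/5 ≈ 1154.4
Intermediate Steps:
k = ⅖ (k = -4*(-⅒) = ⅖ ≈ 0.40000)
H(z) = -1 + z
-77*(-15) + H(k) = -77*(-15) + (-1 + ⅖) = 1155 - ⅗ = 5772/5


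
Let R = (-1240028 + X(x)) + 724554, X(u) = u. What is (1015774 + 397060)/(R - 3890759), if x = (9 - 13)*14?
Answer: -1412834/4406289 ≈ -0.32064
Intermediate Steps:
x = -56 (x = -4*14 = -56)
R = -515530 (R = (-1240028 - 56) + 724554 = -1240084 + 724554 = -515530)
(1015774 + 397060)/(R - 3890759) = (1015774 + 397060)/(-515530 - 3890759) = 1412834/(-4406289) = 1412834*(-1/4406289) = -1412834/4406289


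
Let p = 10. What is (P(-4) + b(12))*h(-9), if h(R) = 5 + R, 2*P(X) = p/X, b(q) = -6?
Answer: 29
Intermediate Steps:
P(X) = 5/X (P(X) = (10/X)/2 = 5/X)
(P(-4) + b(12))*h(-9) = (5/(-4) - 6)*(5 - 9) = (5*(-1/4) - 6)*(-4) = (-5/4 - 6)*(-4) = -29/4*(-4) = 29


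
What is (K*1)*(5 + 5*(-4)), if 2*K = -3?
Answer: 45/2 ≈ 22.500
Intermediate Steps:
K = -3/2 (K = (½)*(-3) = -3/2 ≈ -1.5000)
(K*1)*(5 + 5*(-4)) = (-3/2*1)*(5 + 5*(-4)) = -3*(5 - 20)/2 = -3/2*(-15) = 45/2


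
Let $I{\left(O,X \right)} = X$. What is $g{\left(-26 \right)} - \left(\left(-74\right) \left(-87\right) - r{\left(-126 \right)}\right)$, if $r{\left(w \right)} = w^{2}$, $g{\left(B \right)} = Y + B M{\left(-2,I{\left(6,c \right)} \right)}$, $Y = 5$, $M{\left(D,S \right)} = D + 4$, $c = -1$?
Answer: $9391$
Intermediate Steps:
$M{\left(D,S \right)} = 4 + D$
$g{\left(B \right)} = 5 + 2 B$ ($g{\left(B \right)} = 5 + B \left(4 - 2\right) = 5 + B 2 = 5 + 2 B$)
$g{\left(-26 \right)} - \left(\left(-74\right) \left(-87\right) - r{\left(-126 \right)}\right) = \left(5 + 2 \left(-26\right)\right) - \left(\left(-74\right) \left(-87\right) - \left(-126\right)^{2}\right) = \left(5 - 52\right) - \left(6438 - 15876\right) = -47 - \left(6438 - 15876\right) = -47 - -9438 = -47 + 9438 = 9391$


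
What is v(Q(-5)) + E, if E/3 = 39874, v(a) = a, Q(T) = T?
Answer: 119617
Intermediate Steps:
E = 119622 (E = 3*39874 = 119622)
v(Q(-5)) + E = -5 + 119622 = 119617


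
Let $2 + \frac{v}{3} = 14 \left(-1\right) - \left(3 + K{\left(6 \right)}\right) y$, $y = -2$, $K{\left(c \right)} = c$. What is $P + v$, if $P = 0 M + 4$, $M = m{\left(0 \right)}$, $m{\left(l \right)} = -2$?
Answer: $10$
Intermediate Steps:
$M = -2$
$v = 6$ ($v = -6 + 3 \left(14 \left(-1\right) - \left(3 + 6\right) \left(-2\right)\right) = -6 + 3 \left(-14 - 9 \left(-2\right)\right) = -6 + 3 \left(-14 - -18\right) = -6 + 3 \left(-14 + 18\right) = -6 + 3 \cdot 4 = -6 + 12 = 6$)
$P = 4$ ($P = 0 \left(-2\right) + 4 = 0 + 4 = 4$)
$P + v = 4 + 6 = 10$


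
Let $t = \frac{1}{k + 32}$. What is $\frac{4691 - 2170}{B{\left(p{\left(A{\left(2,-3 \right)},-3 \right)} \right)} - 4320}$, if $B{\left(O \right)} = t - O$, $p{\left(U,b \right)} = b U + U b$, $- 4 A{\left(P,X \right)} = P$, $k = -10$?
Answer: $- \frac{55462}{95105} \approx -0.58317$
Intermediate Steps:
$A{\left(P,X \right)} = - \frac{P}{4}$
$t = \frac{1}{22}$ ($t = \frac{1}{-10 + 32} = \frac{1}{22} \approx 0.045455$)
$p{\left(U,b \right)} = 2 U b$ ($p{\left(U,b \right)} = U b + U b = 2 U b$)
$B{\left(O \right)} = \frac{1}{22} - O$
$\frac{4691 - 2170}{B{\left(p{\left(A{\left(2,-3 \right)},-3 \right)} \right)} - 4320} = \frac{4691 - 2170}{\left(\frac{1}{22} - 2 \left(\left(- \frac{1}{4}\right) 2\right) \left(-3\right)\right) - 4320} = \frac{2521}{\left(\frac{1}{22} - 2 \left(- \frac{1}{2}\right) \left(-3\right)\right) - 4320} = \frac{2521}{\left(\frac{1}{22} - 3\right) - 4320} = \frac{2521}{- \frac{65}{22} - 4320} = \frac{2521}{- \frac{95105}{22}} = 2521 \left(- \frac{22}{95105}\right) = - \frac{55462}{95105}$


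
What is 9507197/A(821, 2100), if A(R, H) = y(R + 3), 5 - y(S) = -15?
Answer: 9507197/20 ≈ 4.7536e+5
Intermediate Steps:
y(S) = 20 (y(S) = 5 - 1*(-15) = 5 + 15 = 20)
A(R, H) = 20
9507197/A(821, 2100) = 9507197/20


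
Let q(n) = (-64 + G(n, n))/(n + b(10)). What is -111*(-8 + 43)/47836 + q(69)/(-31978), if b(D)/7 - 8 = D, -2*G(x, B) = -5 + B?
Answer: -4036856849/49715237260 ≈ -0.081200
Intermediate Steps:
G(x, B) = 5/2 - B/2 (G(x, B) = -(-5 + B)/2 = 5/2 - B/2)
b(D) = 56 + 7*D
q(n) = (-123/2 - n/2)/(126 + n) (q(n) = (-64 + (5/2 - n/2))/(n + (56 + 7*10)) = (-123/2 - n/2)/(n + (56 + 70)) = (-123/2 - n/2)/(n + 126) = (-123/2 - n/2)/(126 + n))
-111*(-8 + 43)/47836 + q(69)/(-31978) = -111*(-8 + 43)/47836 + ((-123 - 1*69)/(2*(126 + 69)))/(-31978) = -111*35*(1/47836) + ((½)*(-123 - 69)/195)*(-1/31978) = -3885*1/47836 + ((½)*(1/195)*(-192))*(-1/31978) = -3885/47836 - 32/65*(-1/31978) = -3885/47836 + 16/1039285 = -4036856849/49715237260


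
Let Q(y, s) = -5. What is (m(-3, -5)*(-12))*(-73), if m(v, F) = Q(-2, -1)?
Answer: -4380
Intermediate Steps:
m(v, F) = -5
(m(-3, -5)*(-12))*(-73) = -5*(-12)*(-73) = 60*(-73) = -4380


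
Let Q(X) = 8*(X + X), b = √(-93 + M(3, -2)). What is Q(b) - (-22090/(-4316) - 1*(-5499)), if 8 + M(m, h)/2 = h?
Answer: -11877887/2158 + 16*I*√113 ≈ -5504.1 + 170.08*I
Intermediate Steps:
M(m, h) = -16 + 2*h
b = I*√113 (b = √(-93 + (-16 + 2*(-2))) = √(-93 + (-16 - 4)) = √(-93 - 20) = √(-113) = I*√113 ≈ 10.63*I)
Q(X) = 16*X (Q(X) = 8*(2*X) = 16*X)
Q(b) - (-22090/(-4316) - 1*(-5499)) = 16*(I*√113) - (-22090/(-4316) - 1*(-5499)) = 16*I*√113 - (-22090*(-1/4316) + 5499) = 16*I*√113 - (11045/2158 + 5499) = 16*I*√113 - 1*11877887/2158 = 16*I*√113 - 11877887/2158 = -11877887/2158 + 16*I*√113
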